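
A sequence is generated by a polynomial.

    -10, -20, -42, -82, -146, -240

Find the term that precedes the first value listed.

Δ: -10, -22, -40, -64, -94
Δ²: -12, -18, -24, -30
Δ³: -6, -6, -6
The third differences are constant at -6.
Work back: -12 + 6 = -6;  -10 + 6 = -4;  -10 + 4 = -6

-6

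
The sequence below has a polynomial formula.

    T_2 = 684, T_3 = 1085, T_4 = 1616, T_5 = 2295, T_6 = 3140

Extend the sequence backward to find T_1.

395

First differences: 401  531  679  845
Second differences: 130  148  166
Third differences: 18  18
The third differences are constant at 18.
Work back: 130 − 18 = 112;  401 − 112 = 289;  684 − 289 = 395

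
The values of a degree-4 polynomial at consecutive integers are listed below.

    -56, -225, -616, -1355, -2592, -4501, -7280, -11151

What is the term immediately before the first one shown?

-7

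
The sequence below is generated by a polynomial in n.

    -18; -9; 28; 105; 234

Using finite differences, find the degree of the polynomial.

D1: 9, 37, 77, 129
D2: 28, 40, 52
D3: 12, 12
The third differences are constant, so the polynomial has degree 3.

3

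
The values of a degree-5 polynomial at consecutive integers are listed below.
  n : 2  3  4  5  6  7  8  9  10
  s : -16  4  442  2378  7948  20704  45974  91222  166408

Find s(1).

-2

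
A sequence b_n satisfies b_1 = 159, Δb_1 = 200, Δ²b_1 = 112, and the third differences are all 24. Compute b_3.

Build the table forward from the leading diagonal:
Δ³: 24  24  24
Δ²: 112  136  160
Δ: 200  312  448
b: 159  359  671

671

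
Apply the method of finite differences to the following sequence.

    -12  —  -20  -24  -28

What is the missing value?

Using the last 3 terms:
First differences: -4, -4
Constant first difference = -4.
Extend backward: -20 + 4 = -16

-16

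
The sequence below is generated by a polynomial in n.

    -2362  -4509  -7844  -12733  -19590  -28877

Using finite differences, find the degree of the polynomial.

4

-2147, -3335, -4889, -6857, -9287
-1188, -1554, -1968, -2430
-366, -414, -462
-48, -48
The fourth differences are constant, so the polynomial has degree 4.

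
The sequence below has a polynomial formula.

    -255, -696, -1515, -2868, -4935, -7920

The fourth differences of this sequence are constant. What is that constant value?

-24

First differences: -441, -819, -1353, -2067, -2985
Second differences: -378, -534, -714, -918
Third differences: -156, -180, -204
Fourth differences: -24, -24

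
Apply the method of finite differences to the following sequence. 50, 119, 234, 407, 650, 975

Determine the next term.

1394

First differences: 69  115  173  243  325
Second differences: 46  58  70  82
Third differences: 12  12  12
Constant third difference = 12, so extend:
82 + 12 = 94;  325 + 94 = 419;  975 + 419 = 1394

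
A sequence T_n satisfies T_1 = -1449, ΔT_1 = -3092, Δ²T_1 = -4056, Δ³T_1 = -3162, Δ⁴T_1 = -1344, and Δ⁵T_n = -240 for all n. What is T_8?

-271019

Build the table forward from the leading diagonal:
Fifth differences: -240, -240, -240, -240, -240, -240, -240, -240
Fourth differences: -1344, -1584, -1824, -2064, -2304, -2544, -2784, -3024
Third differences: -3162, -4506, -6090, -7914, -9978, -12282, -14826, -17610
Second differences: -4056, -7218, -11724, -17814, -25728, -35706, -47988, -62814
First differences: -3092, -7148, -14366, -26090, -43904, -69632, -105338, -153326
T: -1449, -4541, -11689, -26055, -52145, -96049, -165681, -271019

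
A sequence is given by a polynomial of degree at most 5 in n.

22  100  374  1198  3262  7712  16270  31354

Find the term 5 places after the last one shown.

353134

D1: 78, 274, 824, 2064, 4450, 8558, 15084
D2: 196, 550, 1240, 2386, 4108, 6526
D3: 354, 690, 1146, 1722, 2418
D4: 336, 456, 576, 696
D5: 120, 120, 120
Fifth differences constant at 120.
696 + 120 = 816;  2418 + 816 = 3234;  6526 + 3234 = 9760;  15084 + 9760 = 24844;  31354 + 24844 = 56198
816 + 120 = 936;  3234 + 936 = 4170;  9760 + 4170 = 13930;  24844 + 13930 = 38774;  56198 + 38774 = 94972
936 + 120 = 1056;  4170 + 1056 = 5226;  13930 + 5226 = 19156;  38774 + 19156 = 57930;  94972 + 57930 = 152902
1056 + 120 = 1176;  5226 + 1176 = 6402;  19156 + 6402 = 25558;  57930 + 25558 = 83488;  152902 + 83488 = 236390
1176 + 120 = 1296;  6402 + 1296 = 7698;  25558 + 7698 = 33256;  83488 + 33256 = 116744;  236390 + 116744 = 353134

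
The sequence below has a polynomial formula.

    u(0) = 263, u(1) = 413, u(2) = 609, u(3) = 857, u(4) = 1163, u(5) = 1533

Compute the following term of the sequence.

1973

150 , 196 , 248 , 306 , 370
46 , 52 , 58 , 64
6 , 6 , 6
The third differences are constant (6).
64 + 6 = 70;  370 + 70 = 440;  1533 + 440 = 1973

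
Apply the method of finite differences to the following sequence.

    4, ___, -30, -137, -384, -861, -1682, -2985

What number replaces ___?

3

Using the last 6 terms:
-107  -247  -477  -821  -1303
-140  -230  -344  -482
-90  -114  -138
-24  -24
Constant fourth difference = -24.
Extend backward: -90 + 24 = -66;  -140 + 66 = -74;  -107 + 74 = -33;  -30 + 33 = 3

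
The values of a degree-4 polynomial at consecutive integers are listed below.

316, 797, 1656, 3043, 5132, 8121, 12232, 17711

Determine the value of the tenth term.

33877

481  859  1387  2089  2989  4111  5479
378  528  702  900  1122  1368
150  174  198  222  246
24  24  24  24
The fourth differences are constant (24).
246 + 24 = 270;  1368 + 270 = 1638;  5479 + 1638 = 7117;  17711 + 7117 = 24828
270 + 24 = 294;  1638 + 294 = 1932;  7117 + 1932 = 9049;  24828 + 9049 = 33877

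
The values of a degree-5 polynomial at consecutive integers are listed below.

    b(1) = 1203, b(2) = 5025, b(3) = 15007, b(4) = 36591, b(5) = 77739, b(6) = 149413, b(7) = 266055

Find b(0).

139

First differences: 3822  9982  21584  41148  71674  116642
Second differences: 6160  11602  19564  30526  44968
Third differences: 5442  7962  10962  14442
Fourth differences: 2520  3000  3480
Fifth differences: 480  480
The fifth differences are constant at 480.
Work back: 2520 − 480 = 2040;  5442 − 2040 = 3402;  6160 − 3402 = 2758;  3822 − 2758 = 1064;  1203 − 1064 = 139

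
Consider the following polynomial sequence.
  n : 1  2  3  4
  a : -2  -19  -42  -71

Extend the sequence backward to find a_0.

D1: -17, -23, -29
D2: -6, -6
The second differences are constant at -6.
Work back: -17 + 6 = -11;  -2 + 11 = 9

9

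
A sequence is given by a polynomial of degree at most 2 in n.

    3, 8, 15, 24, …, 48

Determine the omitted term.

Using the first 4 terms:
First differences: 5, 7, 9
Second differences: 2, 2
Constant second difference = 2.
Extend forward: 9 + 2 = 11;  24 + 11 = 35

35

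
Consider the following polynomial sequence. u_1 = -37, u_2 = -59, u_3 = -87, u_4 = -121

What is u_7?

-22  -28  -34
-6  -6
The second differences are constant (-6).
-34 − 6 = -40;  -121 − 40 = -161
-40 − 6 = -46;  -161 − 46 = -207
-46 − 6 = -52;  -207 − 52 = -259

-259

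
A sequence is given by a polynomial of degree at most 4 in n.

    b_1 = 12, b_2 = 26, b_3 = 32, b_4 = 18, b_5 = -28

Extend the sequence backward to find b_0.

2

First differences: 14, 6, -14, -46
Second differences: -8, -20, -32
Third differences: -12, -12
The third differences are constant at -12.
Work back: -8 + 12 = 4;  14 − 4 = 10;  12 − 10 = 2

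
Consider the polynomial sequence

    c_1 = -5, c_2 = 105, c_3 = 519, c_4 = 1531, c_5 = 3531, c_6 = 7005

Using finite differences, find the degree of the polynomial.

4

Δ: 110, 414, 1012, 2000, 3474
Δ²: 304, 598, 988, 1474
Δ³: 294, 390, 486
Δ⁴: 96, 96
The fourth differences are constant, so the polynomial has degree 4.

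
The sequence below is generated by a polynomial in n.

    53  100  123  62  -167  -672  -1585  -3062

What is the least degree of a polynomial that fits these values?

4

Δ: 47, 23, -61, -229, -505, -913, -1477
Δ²: -24, -84, -168, -276, -408, -564
Δ³: -60, -84, -108, -132, -156
Δ⁴: -24, -24, -24, -24
The fourth differences are constant, so the polynomial has degree 4.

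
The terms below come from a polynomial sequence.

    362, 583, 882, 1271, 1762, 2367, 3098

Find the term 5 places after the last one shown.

Δ: 221, 299, 389, 491, 605, 731
Δ²: 78, 90, 102, 114, 126
Δ³: 12, 12, 12, 12
Constant third difference = 12, so extend:
126 + 12 = 138;  731 + 138 = 869;  3098 + 869 = 3967
138 + 12 = 150;  869 + 150 = 1019;  3967 + 1019 = 4986
150 + 12 = 162;  1019 + 162 = 1181;  4986 + 1181 = 6167
162 + 12 = 174;  1181 + 174 = 1355;  6167 + 1355 = 7522
174 + 12 = 186;  1355 + 186 = 1541;  7522 + 1541 = 9063

9063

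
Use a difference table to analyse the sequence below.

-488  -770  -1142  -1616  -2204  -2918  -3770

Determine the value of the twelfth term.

First differences: -282, -372, -474, -588, -714, -852
Second differences: -90, -102, -114, -126, -138
Third differences: -12, -12, -12, -12
The third differences are constant (-12).
-138 − 12 = -150;  -852 − 150 = -1002;  -3770 − 1002 = -4772
-150 − 12 = -162;  -1002 − 162 = -1164;  -4772 − 1164 = -5936
-162 − 12 = -174;  -1164 − 174 = -1338;  -5936 − 1338 = -7274
-174 − 12 = -186;  -1338 − 186 = -1524;  -7274 − 1524 = -8798
-186 − 12 = -198;  -1524 − 198 = -1722;  -8798 − 1722 = -10520

-10520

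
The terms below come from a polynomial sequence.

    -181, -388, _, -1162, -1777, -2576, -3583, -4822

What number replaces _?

-707

Using the last 5 terms:
Δ: -615  -799  -1007  -1239
Δ²: -184  -208  -232
Δ³: -24  -24
Constant third difference = -24.
Extend backward: -184 + 24 = -160;  -615 + 160 = -455;  -1162 + 455 = -707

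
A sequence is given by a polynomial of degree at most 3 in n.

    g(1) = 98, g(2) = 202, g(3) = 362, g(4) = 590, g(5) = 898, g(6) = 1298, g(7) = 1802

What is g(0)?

104, 160, 228, 308, 400, 504
56, 68, 80, 92, 104
12, 12, 12, 12
The third differences are constant at 12.
Work back: 56 − 12 = 44;  104 − 44 = 60;  98 − 60 = 38

38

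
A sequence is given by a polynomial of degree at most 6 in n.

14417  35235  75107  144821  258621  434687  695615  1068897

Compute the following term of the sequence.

1587401

First differences: 20818  39872  69714  113800  176066  260928  373282
Second differences: 19054  29842  44086  62266  84862  112354
Third differences: 10788  14244  18180  22596  27492
Fourth differences: 3456  3936  4416  4896
Fifth differences: 480  480  480
Constant fifth difference = 480, so extend:
4896 + 480 = 5376;  27492 + 5376 = 32868;  112354 + 32868 = 145222;  373282 + 145222 = 518504;  1068897 + 518504 = 1587401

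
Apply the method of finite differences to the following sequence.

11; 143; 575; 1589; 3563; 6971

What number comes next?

Δ: 132, 432, 1014, 1974, 3408
Δ²: 300, 582, 960, 1434
Δ³: 282, 378, 474
Δ⁴: 96, 96
The fourth differences are constant (96).
474 + 96 = 570;  1434 + 570 = 2004;  3408 + 2004 = 5412;  6971 + 5412 = 12383

12383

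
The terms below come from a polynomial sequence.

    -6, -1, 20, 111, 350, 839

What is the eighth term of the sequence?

5 , 21 , 91 , 239 , 489
16 , 70 , 148 , 250
54 , 78 , 102
24 , 24
Constant fourth difference = 24, so extend:
102 + 24 = 126;  250 + 126 = 376;  489 + 376 = 865;  839 + 865 = 1704
126 + 24 = 150;  376 + 150 = 526;  865 + 526 = 1391;  1704 + 1391 = 3095

3095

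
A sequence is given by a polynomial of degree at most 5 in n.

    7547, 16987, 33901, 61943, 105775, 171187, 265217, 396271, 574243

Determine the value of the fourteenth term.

2633443

First differences: 9440, 16914, 28042, 43832, 65412, 94030, 131054, 177972
Second differences: 7474, 11128, 15790, 21580, 28618, 37024, 46918
Third differences: 3654, 4662, 5790, 7038, 8406, 9894
Fourth differences: 1008, 1128, 1248, 1368, 1488
Fifth differences: 120, 120, 120, 120
Constant fifth difference = 120, so extend:
1488 + 120 = 1608;  9894 + 1608 = 11502;  46918 + 11502 = 58420;  177972 + 58420 = 236392;  574243 + 236392 = 810635
1608 + 120 = 1728;  11502 + 1728 = 13230;  58420 + 13230 = 71650;  236392 + 71650 = 308042;  810635 + 308042 = 1118677
1728 + 120 = 1848;  13230 + 1848 = 15078;  71650 + 15078 = 86728;  308042 + 86728 = 394770;  1118677 + 394770 = 1513447
1848 + 120 = 1968;  15078 + 1968 = 17046;  86728 + 17046 = 103774;  394770 + 103774 = 498544;  1513447 + 498544 = 2011991
1968 + 120 = 2088;  17046 + 2088 = 19134;  103774 + 19134 = 122908;  498544 + 122908 = 621452;  2011991 + 621452 = 2633443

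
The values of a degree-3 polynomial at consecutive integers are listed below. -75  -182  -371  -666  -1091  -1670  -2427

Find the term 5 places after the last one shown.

-9722

Δ: -107 , -189 , -295 , -425 , -579 , -757
Δ²: -82 , -106 , -130 , -154 , -178
Δ³: -24 , -24 , -24 , -24
Third differences constant at -24.
-178 − 24 = -202;  -757 − 202 = -959;  -2427 − 959 = -3386
-202 − 24 = -226;  -959 − 226 = -1185;  -3386 − 1185 = -4571
-226 − 24 = -250;  -1185 − 250 = -1435;  -4571 − 1435 = -6006
-250 − 24 = -274;  -1435 − 274 = -1709;  -6006 − 1709 = -7715
-274 − 24 = -298;  -1709 − 298 = -2007;  -7715 − 2007 = -9722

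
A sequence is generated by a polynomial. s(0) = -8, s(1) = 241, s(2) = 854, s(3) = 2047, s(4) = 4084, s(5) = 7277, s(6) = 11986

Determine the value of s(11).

74231

First differences: 249, 613, 1193, 2037, 3193, 4709
Second differences: 364, 580, 844, 1156, 1516
Third differences: 216, 264, 312, 360
Fourth differences: 48, 48, 48
The fourth differences are constant (48).
360 + 48 = 408;  1516 + 408 = 1924;  4709 + 1924 = 6633;  11986 + 6633 = 18619
408 + 48 = 456;  1924 + 456 = 2380;  6633 + 2380 = 9013;  18619 + 9013 = 27632
456 + 48 = 504;  2380 + 504 = 2884;  9013 + 2884 = 11897;  27632 + 11897 = 39529
504 + 48 = 552;  2884 + 552 = 3436;  11897 + 3436 = 15333;  39529 + 15333 = 54862
552 + 48 = 600;  3436 + 600 = 4036;  15333 + 4036 = 19369;  54862 + 19369 = 74231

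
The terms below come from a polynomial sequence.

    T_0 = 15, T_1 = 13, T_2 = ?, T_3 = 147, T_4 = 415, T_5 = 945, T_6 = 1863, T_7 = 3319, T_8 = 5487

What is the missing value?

Using the last 6 terms:
D1: 268  530  918  1456  2168
D2: 262  388  538  712
D3: 126  150  174
D4: 24  24
Constant fourth difference = 24.
Extend backward: 126 − 24 = 102;  262 − 102 = 160;  268 − 160 = 108;  147 − 108 = 39

39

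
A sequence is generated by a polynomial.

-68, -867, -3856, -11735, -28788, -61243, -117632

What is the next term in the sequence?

-209151

First differences: -799, -2989, -7879, -17053, -32455, -56389
Second differences: -2190, -4890, -9174, -15402, -23934
Third differences: -2700, -4284, -6228, -8532
Fourth differences: -1584, -1944, -2304
Fifth differences: -360, -360
Fifth differences constant at -360.
-2304 − 360 = -2664;  -8532 − 2664 = -11196;  -23934 − 11196 = -35130;  -56389 − 35130 = -91519;  -117632 − 91519 = -209151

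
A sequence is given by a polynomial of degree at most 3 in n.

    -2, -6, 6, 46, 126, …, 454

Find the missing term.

258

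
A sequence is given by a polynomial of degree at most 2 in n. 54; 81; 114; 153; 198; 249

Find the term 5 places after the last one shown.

First differences: 27 , 33 , 39 , 45 , 51
Second differences: 6 , 6 , 6 , 6
Constant second difference = 6, so extend:
51 + 6 = 57;  249 + 57 = 306
57 + 6 = 63;  306 + 63 = 369
63 + 6 = 69;  369 + 69 = 438
69 + 6 = 75;  438 + 75 = 513
75 + 6 = 81;  513 + 81 = 594

594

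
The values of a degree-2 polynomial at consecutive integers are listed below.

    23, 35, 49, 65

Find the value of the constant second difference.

D1: 12, 14, 16
D2: 2, 2

2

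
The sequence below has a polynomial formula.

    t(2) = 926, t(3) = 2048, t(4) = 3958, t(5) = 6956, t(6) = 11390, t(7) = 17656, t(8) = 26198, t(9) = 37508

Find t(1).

D1: 1122, 1910, 2998, 4434, 6266, 8542, 11310
D2: 788, 1088, 1436, 1832, 2276, 2768
D3: 300, 348, 396, 444, 492
D4: 48, 48, 48, 48
The fourth differences are constant at 48.
Work back: 300 − 48 = 252;  788 − 252 = 536;  1122 − 536 = 586;  926 − 586 = 340

340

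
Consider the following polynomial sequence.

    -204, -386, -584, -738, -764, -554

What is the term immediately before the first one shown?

-74

First differences: -182  -198  -154  -26  210
Second differences: -16  44  128  236
Third differences: 60  84  108
Fourth differences: 24  24
The fourth differences are constant at 24.
Work back: 60 − 24 = 36;  -16 − 36 = -52;  -182 + 52 = -130;  -204 + 130 = -74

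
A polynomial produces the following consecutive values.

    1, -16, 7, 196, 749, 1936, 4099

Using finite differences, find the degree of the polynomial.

Δ: -17, 23, 189, 553, 1187, 2163
Δ²: 40, 166, 364, 634, 976
Δ³: 126, 198, 270, 342
Δ⁴: 72, 72, 72
The fourth differences are constant, so the polynomial has degree 4.

4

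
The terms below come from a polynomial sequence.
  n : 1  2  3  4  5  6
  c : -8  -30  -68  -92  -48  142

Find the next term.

Δ: -22, -38, -24, 44, 190
Δ²: -16, 14, 68, 146
Δ³: 30, 54, 78
Δ⁴: 24, 24
Constant fourth difference = 24, so extend:
78 + 24 = 102;  146 + 102 = 248;  190 + 248 = 438;  142 + 438 = 580

580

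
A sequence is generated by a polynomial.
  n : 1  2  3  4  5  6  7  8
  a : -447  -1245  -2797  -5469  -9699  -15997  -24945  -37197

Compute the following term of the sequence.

-53479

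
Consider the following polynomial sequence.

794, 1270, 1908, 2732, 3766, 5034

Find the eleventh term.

15724

Δ: 476, 638, 824, 1034, 1268
Δ²: 162, 186, 210, 234
Δ³: 24, 24, 24
Third differences constant at 24.
234 + 24 = 258;  1268 + 258 = 1526;  5034 + 1526 = 6560
258 + 24 = 282;  1526 + 282 = 1808;  6560 + 1808 = 8368
282 + 24 = 306;  1808 + 306 = 2114;  8368 + 2114 = 10482
306 + 24 = 330;  2114 + 330 = 2444;  10482 + 2444 = 12926
330 + 24 = 354;  2444 + 354 = 2798;  12926 + 2798 = 15724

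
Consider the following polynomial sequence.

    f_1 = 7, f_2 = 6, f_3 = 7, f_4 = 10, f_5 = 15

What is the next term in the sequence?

22

First differences: -1, 1, 3, 5
Second differences: 2, 2, 2
Constant second difference = 2, so extend:
5 + 2 = 7;  15 + 7 = 22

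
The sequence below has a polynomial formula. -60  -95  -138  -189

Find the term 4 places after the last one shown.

-473

First differences: -35  -43  -51
Second differences: -8  -8
The second differences are constant (-8).
-51 − 8 = -59;  -189 − 59 = -248
-59 − 8 = -67;  -248 − 67 = -315
-67 − 8 = -75;  -315 − 75 = -390
-75 − 8 = -83;  -390 − 83 = -473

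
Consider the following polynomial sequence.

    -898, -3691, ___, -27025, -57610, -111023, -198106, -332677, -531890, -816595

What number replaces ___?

-11042

Using the last 7 terms:
First differences: -30585, -53413, -87083, -134571, -199213, -284705
Second differences: -22828, -33670, -47488, -64642, -85492
Third differences: -10842, -13818, -17154, -20850
Fourth differences: -2976, -3336, -3696
Fifth differences: -360, -360
Constant fifth difference = -360.
Extend backward: -2976 + 360 = -2616;  -10842 + 2616 = -8226;  -22828 + 8226 = -14602;  -30585 + 14602 = -15983;  -27025 + 15983 = -11042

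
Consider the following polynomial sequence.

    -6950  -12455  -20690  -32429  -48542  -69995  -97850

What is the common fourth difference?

Δ: -5505, -8235, -11739, -16113, -21453, -27855
Δ²: -2730, -3504, -4374, -5340, -6402
Δ³: -774, -870, -966, -1062
Δ⁴: -96, -96, -96

-96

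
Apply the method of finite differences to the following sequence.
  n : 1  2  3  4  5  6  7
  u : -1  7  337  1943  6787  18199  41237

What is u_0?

7

8, 330, 1606, 4844, 11412, 23038
322, 1276, 3238, 6568, 11626
954, 1962, 3330, 5058
1008, 1368, 1728
360, 360
The fifth differences are constant at 360.
Work back: 1008 − 360 = 648;  954 − 648 = 306;  322 − 306 = 16;  8 − 16 = -8;  -1 + 8 = 7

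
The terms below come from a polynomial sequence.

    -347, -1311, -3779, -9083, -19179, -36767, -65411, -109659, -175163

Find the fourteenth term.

-1111743

D1: -964, -2468, -5304, -10096, -17588, -28644, -44248, -65504
D2: -1504, -2836, -4792, -7492, -11056, -15604, -21256
D3: -1332, -1956, -2700, -3564, -4548, -5652
D4: -624, -744, -864, -984, -1104
D5: -120, -120, -120, -120
The fifth differences are constant (-120).
-1104 − 120 = -1224;  -5652 − 1224 = -6876;  -21256 − 6876 = -28132;  -65504 − 28132 = -93636;  -175163 − 93636 = -268799
-1224 − 120 = -1344;  -6876 − 1344 = -8220;  -28132 − 8220 = -36352;  -93636 − 36352 = -129988;  -268799 − 129988 = -398787
-1344 − 120 = -1464;  -8220 − 1464 = -9684;  -36352 − 9684 = -46036;  -129988 − 46036 = -176024;  -398787 − 176024 = -574811
-1464 − 120 = -1584;  -9684 − 1584 = -11268;  -46036 − 11268 = -57304;  -176024 − 57304 = -233328;  -574811 − 233328 = -808139
-1584 − 120 = -1704;  -11268 − 1704 = -12972;  -57304 − 12972 = -70276;  -233328 − 70276 = -303604;  -808139 − 303604 = -1111743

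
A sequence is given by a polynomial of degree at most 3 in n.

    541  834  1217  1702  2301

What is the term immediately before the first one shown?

293, 383, 485, 599
90, 102, 114
12, 12
The third differences are constant at 12.
Work back: 90 − 12 = 78;  293 − 78 = 215;  541 − 215 = 326

326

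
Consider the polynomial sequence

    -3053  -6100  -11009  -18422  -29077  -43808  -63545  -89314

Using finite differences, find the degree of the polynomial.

Δ: -3047, -4909, -7413, -10655, -14731, -19737, -25769
Δ²: -1862, -2504, -3242, -4076, -5006, -6032
Δ³: -642, -738, -834, -930, -1026
Δ⁴: -96, -96, -96, -96
The fourth differences are constant, so the polynomial has degree 4.

4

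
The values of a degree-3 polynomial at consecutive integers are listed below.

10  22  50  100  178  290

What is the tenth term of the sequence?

First differences: 12, 28, 50, 78, 112
Second differences: 16, 22, 28, 34
Third differences: 6, 6, 6
Third differences constant at 6.
34 + 6 = 40;  112 + 40 = 152;  290 + 152 = 442
40 + 6 = 46;  152 + 46 = 198;  442 + 198 = 640
46 + 6 = 52;  198 + 52 = 250;  640 + 250 = 890
52 + 6 = 58;  250 + 58 = 308;  890 + 308 = 1198

1198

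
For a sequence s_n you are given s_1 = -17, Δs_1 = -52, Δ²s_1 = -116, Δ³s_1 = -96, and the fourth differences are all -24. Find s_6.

Build the table forward from the leading diagonal:
D4: -24, -24, -24, -24, -24, -24
D3: -96, -120, -144, -168, -192, -216
D2: -116, -212, -332, -476, -644, -836
D1: -52, -168, -380, -712, -1188, -1832
s: -17, -69, -237, -617, -1329, -2517

-2517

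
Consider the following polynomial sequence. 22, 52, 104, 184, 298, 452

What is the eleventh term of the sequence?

Δ: 30 , 52 , 80 , 114 , 154
Δ²: 22 , 28 , 34 , 40
Δ³: 6 , 6 , 6
Constant third difference = 6, so extend:
40 + 6 = 46;  154 + 46 = 200;  452 + 200 = 652
46 + 6 = 52;  200 + 52 = 252;  652 + 252 = 904
52 + 6 = 58;  252 + 58 = 310;  904 + 310 = 1214
58 + 6 = 64;  310 + 64 = 374;  1214 + 374 = 1588
64 + 6 = 70;  374 + 70 = 444;  1588 + 444 = 2032

2032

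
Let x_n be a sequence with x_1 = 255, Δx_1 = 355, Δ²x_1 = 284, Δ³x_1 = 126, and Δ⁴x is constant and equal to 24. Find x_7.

9525

Build the table forward from the leading diagonal:
D4: 24  24  24  24  24  24  24
D3: 126  150  174  198  222  246  270
D2: 284  410  560  734  932  1154  1400
D1: 355  639  1049  1609  2343  3275  4429
x: 255  610  1249  2298  3907  6250  9525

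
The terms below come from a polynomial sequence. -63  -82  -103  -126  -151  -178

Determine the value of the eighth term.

-238

-19 , -21 , -23 , -25 , -27
-2 , -2 , -2 , -2
Constant second difference = -2, so extend:
-27 − 2 = -29;  -178 − 29 = -207
-29 − 2 = -31;  -207 − 31 = -238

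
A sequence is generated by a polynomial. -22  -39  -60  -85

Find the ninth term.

-17  -21  -25
-4  -4
The second differences are constant (-4).
-25 − 4 = -29;  -85 − 29 = -114
-29 − 4 = -33;  -114 − 33 = -147
-33 − 4 = -37;  -147 − 37 = -184
-37 − 4 = -41;  -184 − 41 = -225
-41 − 4 = -45;  -225 − 45 = -270

-270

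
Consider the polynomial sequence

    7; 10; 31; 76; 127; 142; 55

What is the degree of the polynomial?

4

3, 21, 45, 51, 15, -87
18, 24, 6, -36, -102
6, -18, -42, -66
-24, -24, -24
The fourth differences are constant, so the polynomial has degree 4.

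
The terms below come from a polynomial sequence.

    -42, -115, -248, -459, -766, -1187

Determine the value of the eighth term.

Δ: -73  -133  -211  -307  -421
Δ²: -60  -78  -96  -114
Δ³: -18  -18  -18
Third differences constant at -18.
-114 − 18 = -132;  -421 − 132 = -553;  -1187 − 553 = -1740
-132 − 18 = -150;  -553 − 150 = -703;  -1740 − 703 = -2443

-2443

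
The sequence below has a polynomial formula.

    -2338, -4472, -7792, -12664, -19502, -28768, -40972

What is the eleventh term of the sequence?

-131048

-2134 , -3320 , -4872 , -6838 , -9266 , -12204
-1186 , -1552 , -1966 , -2428 , -2938
-366 , -414 , -462 , -510
-48 , -48 , -48
Fourth differences constant at -48.
-510 − 48 = -558;  -2938 − 558 = -3496;  -12204 − 3496 = -15700;  -40972 − 15700 = -56672
-558 − 48 = -606;  -3496 − 606 = -4102;  -15700 − 4102 = -19802;  -56672 − 19802 = -76474
-606 − 48 = -654;  -4102 − 654 = -4756;  -19802 − 4756 = -24558;  -76474 − 24558 = -101032
-654 − 48 = -702;  -4756 − 702 = -5458;  -24558 − 5458 = -30016;  -101032 − 30016 = -131048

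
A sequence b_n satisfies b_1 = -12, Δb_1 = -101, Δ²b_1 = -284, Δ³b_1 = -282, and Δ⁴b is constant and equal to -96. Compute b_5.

Build the table forward from the leading diagonal:
Δ⁴: -96, -96, -96, -96, -96
Δ³: -282, -378, -474, -570, -666
Δ²: -284, -566, -944, -1418, -1988
Δ: -101, -385, -951, -1895, -3313
b: -12, -113, -498, -1449, -3344

-3344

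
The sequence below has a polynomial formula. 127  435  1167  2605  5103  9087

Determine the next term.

15055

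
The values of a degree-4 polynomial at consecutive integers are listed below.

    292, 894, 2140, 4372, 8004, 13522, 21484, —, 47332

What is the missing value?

32520

Using the first 7 terms:
Δ: 602  1246  2232  3632  5518  7962
Δ²: 644  986  1400  1886  2444
Δ³: 342  414  486  558
Δ⁴: 72  72  72
Constant fourth difference = 72.
Extend forward: 558 + 72 = 630;  2444 + 630 = 3074;  7962 + 3074 = 11036;  21484 + 11036 = 32520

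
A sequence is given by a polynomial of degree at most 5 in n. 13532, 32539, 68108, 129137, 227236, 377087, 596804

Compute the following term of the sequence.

First differences: 19007 , 35569 , 61029 , 98099 , 149851 , 219717
Second differences: 16562 , 25460 , 37070 , 51752 , 69866
Third differences: 8898 , 11610 , 14682 , 18114
Fourth differences: 2712 , 3072 , 3432
Fifth differences: 360 , 360
The fifth differences are constant (360).
3432 + 360 = 3792;  18114 + 3792 = 21906;  69866 + 21906 = 91772;  219717 + 91772 = 311489;  596804 + 311489 = 908293

908293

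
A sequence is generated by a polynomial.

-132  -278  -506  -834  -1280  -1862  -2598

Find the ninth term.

Δ: -146  -228  -328  -446  -582  -736
Δ²: -82  -100  -118  -136  -154
Δ³: -18  -18  -18  -18
Constant third difference = -18, so extend:
-154 − 18 = -172;  -736 − 172 = -908;  -2598 − 908 = -3506
-172 − 18 = -190;  -908 − 190 = -1098;  -3506 − 1098 = -4604

-4604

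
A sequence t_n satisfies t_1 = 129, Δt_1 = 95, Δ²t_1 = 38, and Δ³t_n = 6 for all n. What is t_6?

1044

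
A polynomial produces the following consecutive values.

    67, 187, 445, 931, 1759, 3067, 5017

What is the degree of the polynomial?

4

Δ: 120, 258, 486, 828, 1308, 1950
Δ²: 138, 228, 342, 480, 642
Δ³: 90, 114, 138, 162
Δ⁴: 24, 24, 24
The fourth differences are constant, so the polynomial has degree 4.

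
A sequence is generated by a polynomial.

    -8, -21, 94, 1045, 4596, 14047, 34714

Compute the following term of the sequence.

74409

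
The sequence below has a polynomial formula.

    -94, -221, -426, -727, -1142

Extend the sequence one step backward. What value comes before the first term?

-127, -205, -301, -415
-78, -96, -114
-18, -18
The third differences are constant at -18.
Work back: -78 + 18 = -60;  -127 + 60 = -67;  -94 + 67 = -27

-27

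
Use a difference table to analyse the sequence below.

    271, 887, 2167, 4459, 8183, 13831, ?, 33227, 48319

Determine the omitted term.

Using the first 6 terms:
First differences: 616, 1280, 2292, 3724, 5648
Second differences: 664, 1012, 1432, 1924
Third differences: 348, 420, 492
Fourth differences: 72, 72
Constant fourth difference = 72.
Extend forward: 492 + 72 = 564;  1924 + 564 = 2488;  5648 + 2488 = 8136;  13831 + 8136 = 21967

21967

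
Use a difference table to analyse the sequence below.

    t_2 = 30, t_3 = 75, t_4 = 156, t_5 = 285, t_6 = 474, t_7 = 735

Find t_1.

45, 81, 129, 189, 261
36, 48, 60, 72
12, 12, 12
The third differences are constant at 12.
Work back: 36 − 12 = 24;  45 − 24 = 21;  30 − 21 = 9

9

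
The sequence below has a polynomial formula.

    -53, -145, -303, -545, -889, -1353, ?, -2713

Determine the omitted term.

-1955

Using the first 6 terms:
-92, -158, -242, -344, -464
-66, -84, -102, -120
-18, -18, -18
Constant third difference = -18.
Extend forward: -120 − 18 = -138;  -464 − 138 = -602;  -1353 − 602 = -1955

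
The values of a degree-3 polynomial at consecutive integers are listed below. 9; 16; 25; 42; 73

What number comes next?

124

Δ: 7 , 9 , 17 , 31
Δ²: 2 , 8 , 14
Δ³: 6 , 6
Constant third difference = 6, so extend:
14 + 6 = 20;  31 + 20 = 51;  73 + 51 = 124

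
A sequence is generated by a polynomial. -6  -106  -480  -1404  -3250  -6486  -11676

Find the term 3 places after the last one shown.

-46050

Δ: -100  -374  -924  -1846  -3236  -5190
Δ²: -274  -550  -922  -1390  -1954
Δ³: -276  -372  -468  -564
Δ⁴: -96  -96  -96
Constant fourth difference = -96, so extend:
-564 − 96 = -660;  -1954 − 660 = -2614;  -5190 − 2614 = -7804;  -11676 − 7804 = -19480
-660 − 96 = -756;  -2614 − 756 = -3370;  -7804 − 3370 = -11174;  -19480 − 11174 = -30654
-756 − 96 = -852;  -3370 − 852 = -4222;  -11174 − 4222 = -15396;  -30654 − 15396 = -46050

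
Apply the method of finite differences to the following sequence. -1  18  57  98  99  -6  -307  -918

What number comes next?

First differences: 19, 39, 41, 1, -105, -301, -611
Second differences: 20, 2, -40, -106, -196, -310
Third differences: -18, -42, -66, -90, -114
Fourth differences: -24, -24, -24, -24
The fourth differences are constant (-24).
-114 − 24 = -138;  -310 − 138 = -448;  -611 − 448 = -1059;  -918 − 1059 = -1977

-1977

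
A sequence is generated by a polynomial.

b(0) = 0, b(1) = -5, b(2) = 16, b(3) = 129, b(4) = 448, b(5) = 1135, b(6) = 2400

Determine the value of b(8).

Δ: -5, 21, 113, 319, 687, 1265
Δ²: 26, 92, 206, 368, 578
Δ³: 66, 114, 162, 210
Δ⁴: 48, 48, 48
Constant fourth difference = 48, so extend:
210 + 48 = 258;  578 + 258 = 836;  1265 + 836 = 2101;  2400 + 2101 = 4501
258 + 48 = 306;  836 + 306 = 1142;  2101 + 1142 = 3243;  4501 + 3243 = 7744

7744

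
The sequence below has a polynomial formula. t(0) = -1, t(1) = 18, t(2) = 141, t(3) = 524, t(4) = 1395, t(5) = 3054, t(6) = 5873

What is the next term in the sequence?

First differences: 19, 123, 383, 871, 1659, 2819
Second differences: 104, 260, 488, 788, 1160
Third differences: 156, 228, 300, 372
Fourth differences: 72, 72, 72
The fourth differences are constant (72).
372 + 72 = 444;  1160 + 444 = 1604;  2819 + 1604 = 4423;  5873 + 4423 = 10296

10296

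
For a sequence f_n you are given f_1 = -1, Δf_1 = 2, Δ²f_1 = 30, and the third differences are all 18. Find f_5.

259

Build the table forward from the leading diagonal:
D3: 18  18  18  18  18
D2: 30  48  66  84  102
D1: 2  32  80  146  230
f: -1  1  33  113  259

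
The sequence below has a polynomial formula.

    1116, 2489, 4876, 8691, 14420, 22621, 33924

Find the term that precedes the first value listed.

415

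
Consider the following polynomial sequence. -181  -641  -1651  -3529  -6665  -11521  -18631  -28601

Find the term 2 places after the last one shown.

-59905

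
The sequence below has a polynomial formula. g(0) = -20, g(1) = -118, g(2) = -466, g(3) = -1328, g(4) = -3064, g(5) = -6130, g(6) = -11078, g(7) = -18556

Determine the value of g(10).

-64090

D1: -98, -348, -862, -1736, -3066, -4948, -7478
D2: -250, -514, -874, -1330, -1882, -2530
D3: -264, -360, -456, -552, -648
D4: -96, -96, -96, -96
Fourth differences constant at -96.
-648 − 96 = -744;  -2530 − 744 = -3274;  -7478 − 3274 = -10752;  -18556 − 10752 = -29308
-744 − 96 = -840;  -3274 − 840 = -4114;  -10752 − 4114 = -14866;  -29308 − 14866 = -44174
-840 − 96 = -936;  -4114 − 936 = -5050;  -14866 − 5050 = -19916;  -44174 − 19916 = -64090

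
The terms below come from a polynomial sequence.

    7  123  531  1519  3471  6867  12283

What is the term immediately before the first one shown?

-9

First differences: 116  408  988  1952  3396  5416
Second differences: 292  580  964  1444  2020
Third differences: 288  384  480  576
Fourth differences: 96  96  96
The fourth differences are constant at 96.
Work back: 288 − 96 = 192;  292 − 192 = 100;  116 − 100 = 16;  7 − 16 = -9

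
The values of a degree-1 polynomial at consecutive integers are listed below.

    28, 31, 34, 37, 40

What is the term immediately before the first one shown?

25

First differences: 3, 3, 3, 3
The first differences are constant at 3.
Work back: 28 − 3 = 25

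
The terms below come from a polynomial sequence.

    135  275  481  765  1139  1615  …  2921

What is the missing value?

Using the first 6 terms:
Δ: 140, 206, 284, 374, 476
Δ²: 66, 78, 90, 102
Δ³: 12, 12, 12
Constant third difference = 12.
Extend forward: 102 + 12 = 114;  476 + 114 = 590;  1615 + 590 = 2205

2205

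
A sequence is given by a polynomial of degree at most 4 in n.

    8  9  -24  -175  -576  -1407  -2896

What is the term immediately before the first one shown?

9

Δ: 1  -33  -151  -401  -831  -1489
Δ²: -34  -118  -250  -430  -658
Δ³: -84  -132  -180  -228
Δ⁴: -48  -48  -48
The fourth differences are constant at -48.
Work back: -84 + 48 = -36;  -34 + 36 = 2;  1 − 2 = -1;  8 + 1 = 9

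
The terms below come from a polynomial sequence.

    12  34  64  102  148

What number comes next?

202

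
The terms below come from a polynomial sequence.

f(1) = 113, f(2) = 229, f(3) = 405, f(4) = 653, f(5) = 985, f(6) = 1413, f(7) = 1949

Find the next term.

D1: 116  176  248  332  428  536
D2: 60  72  84  96  108
D3: 12  12  12  12
The third differences are constant (12).
108 + 12 = 120;  536 + 120 = 656;  1949 + 656 = 2605

2605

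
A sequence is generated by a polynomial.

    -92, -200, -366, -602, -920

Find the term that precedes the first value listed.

-30

D1: -108  -166  -236  -318
D2: -58  -70  -82
D3: -12  -12
The third differences are constant at -12.
Work back: -58 + 12 = -46;  -108 + 46 = -62;  -92 + 62 = -30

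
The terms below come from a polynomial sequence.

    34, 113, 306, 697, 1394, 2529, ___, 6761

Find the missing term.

4258

Using the first 6 terms:
D1: 79  193  391  697  1135
D2: 114  198  306  438
D3: 84  108  132
D4: 24  24
Constant fourth difference = 24.
Extend forward: 132 + 24 = 156;  438 + 156 = 594;  1135 + 594 = 1729;  2529 + 1729 = 4258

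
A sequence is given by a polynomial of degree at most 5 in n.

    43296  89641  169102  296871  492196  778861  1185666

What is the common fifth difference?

480

First differences: 46345, 79461, 127769, 195325, 286665, 406805
Second differences: 33116, 48308, 67556, 91340, 120140
Third differences: 15192, 19248, 23784, 28800
Fourth differences: 4056, 4536, 5016
Fifth differences: 480, 480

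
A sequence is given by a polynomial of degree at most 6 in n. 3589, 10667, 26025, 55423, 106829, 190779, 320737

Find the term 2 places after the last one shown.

789333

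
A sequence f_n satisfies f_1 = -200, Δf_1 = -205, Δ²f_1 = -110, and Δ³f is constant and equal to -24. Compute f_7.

-3560

Build the table forward from the leading diagonal:
D3: -24  -24  -24  -24  -24  -24  -24
D2: -110  -134  -158  -182  -206  -230  -254
D1: -205  -315  -449  -607  -789  -995  -1225
f: -200  -405  -720  -1169  -1776  -2565  -3560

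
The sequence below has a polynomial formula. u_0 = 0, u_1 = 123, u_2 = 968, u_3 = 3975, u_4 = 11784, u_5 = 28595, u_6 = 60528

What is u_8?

First differences: 123  845  3007  7809  16811  31933
Second differences: 722  2162  4802  9002  15122
Third differences: 1440  2640  4200  6120
Fourth differences: 1200  1560  1920
Fifth differences: 360  360
Constant fifth difference = 360, so extend:
1920 + 360 = 2280;  6120 + 2280 = 8400;  15122 + 8400 = 23522;  31933 + 23522 = 55455;  60528 + 55455 = 115983
2280 + 360 = 2640;  8400 + 2640 = 11040;  23522 + 11040 = 34562;  55455 + 34562 = 90017;  115983 + 90017 = 206000

206000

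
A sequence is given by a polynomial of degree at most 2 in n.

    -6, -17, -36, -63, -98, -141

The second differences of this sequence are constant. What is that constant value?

-8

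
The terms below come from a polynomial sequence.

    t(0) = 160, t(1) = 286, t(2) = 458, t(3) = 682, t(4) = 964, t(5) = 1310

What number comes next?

1726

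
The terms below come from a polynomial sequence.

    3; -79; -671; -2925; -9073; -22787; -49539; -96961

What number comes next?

-175205

D1: -82  -592  -2254  -6148  -13714  -26752  -47422
D2: -510  -1662  -3894  -7566  -13038  -20670
D3: -1152  -2232  -3672  -5472  -7632
D4: -1080  -1440  -1800  -2160
D5: -360  -360  -360
The fifth differences are constant (-360).
-2160 − 360 = -2520;  -7632 − 2520 = -10152;  -20670 − 10152 = -30822;  -47422 − 30822 = -78244;  -96961 − 78244 = -175205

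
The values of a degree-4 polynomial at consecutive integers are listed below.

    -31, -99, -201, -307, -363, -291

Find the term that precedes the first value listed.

-3

First differences: -68  -102  -106  -56  72
Second differences: -34  -4  50  128
Third differences: 30  54  78
Fourth differences: 24  24
The fourth differences are constant at 24.
Work back: 30 − 24 = 6;  -34 − 6 = -40;  -68 + 40 = -28;  -31 + 28 = -3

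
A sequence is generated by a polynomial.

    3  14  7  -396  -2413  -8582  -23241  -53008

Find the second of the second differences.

-396

D1: 11, -7, -403, -2017, -6169, -14659, -29767
D2: -18, -396, -1614, -4152, -8490, -15108
D3: -378, -1218, -2538, -4338, -6618
D4: -840, -1320, -1800, -2280
D5: -480, -480, -480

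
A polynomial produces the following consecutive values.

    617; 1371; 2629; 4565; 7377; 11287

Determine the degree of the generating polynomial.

4

Δ: 754, 1258, 1936, 2812, 3910
Δ²: 504, 678, 876, 1098
Δ³: 174, 198, 222
Δ⁴: 24, 24
The fourth differences are constant, so the polynomial has degree 4.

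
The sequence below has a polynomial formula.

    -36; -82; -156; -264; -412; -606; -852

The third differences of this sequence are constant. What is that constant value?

-6

Δ: -46, -74, -108, -148, -194, -246
Δ²: -28, -34, -40, -46, -52
Δ³: -6, -6, -6, -6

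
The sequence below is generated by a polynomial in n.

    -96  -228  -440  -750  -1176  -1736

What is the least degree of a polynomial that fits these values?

Δ: -132, -212, -310, -426, -560
Δ²: -80, -98, -116, -134
Δ³: -18, -18, -18
The third differences are constant, so the polynomial has degree 3.

3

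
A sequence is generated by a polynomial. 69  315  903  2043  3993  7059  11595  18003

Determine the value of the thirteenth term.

95553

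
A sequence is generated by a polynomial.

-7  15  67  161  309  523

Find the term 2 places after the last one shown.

22  52  94  148  214
30  42  54  66
12  12  12
The third differences are constant (12).
66 + 12 = 78;  214 + 78 = 292;  523 + 292 = 815
78 + 12 = 90;  292 + 90 = 382;  815 + 382 = 1197

1197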